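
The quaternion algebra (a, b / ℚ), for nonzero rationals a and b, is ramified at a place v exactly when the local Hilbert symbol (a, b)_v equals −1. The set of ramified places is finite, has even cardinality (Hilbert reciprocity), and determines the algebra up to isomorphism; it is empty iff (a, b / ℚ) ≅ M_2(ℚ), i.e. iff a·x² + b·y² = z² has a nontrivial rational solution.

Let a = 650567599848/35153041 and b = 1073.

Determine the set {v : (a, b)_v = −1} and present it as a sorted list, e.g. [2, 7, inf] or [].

[]

(a, b) ≡ (21487898, 1073) mod (ℚ^×)²; places V = {2, 3, 7, 11, 17, 19, 29, 31, 37, ∞}.
(a,b)_∞: sgn(21487898)=+, sgn(1073)=+, so +1.
(a,b)_29: α=3, u≡18; β=1, v≡8 (mod 29); (18|29)=-1, (8|29)=-1; sign (−1)^0·-1^1·-1^3 = +1.
(a,b)_7: α=-4, u≡3; β=0, v≡2 (mod 7); (3|7)=-1, (2|7)=+1; sign (−1)^0·-1^0·+1^-4 = +1.
(a,b)_3: α=2, u≡2; β=0, v≡2 (mod 3); (2|3)=-1, (2|3)=-1; sign (−1)^0·-1^0·-1^2 = +1.
(a,b)_17: α=1, u≡10; β=0, v≡2 (mod 17); (10|17)=-1, (2|17)=+1; sign (−1)^0·-1^0·+1^1 = +1.
(a,b)_2: α=3, β=0; u≡5, v≡1 (mod 8); ε(u)ε(v)=0·0, αω(v)=3·0, βω(u)=0·1; sum ≡ 0  ⇒  +1.
(a,b)_31: α=1, u≡11; β=0, v≡19 (mod 31); (11|31)=-1, (19|31)=+1; sign (−1)^0·-1^0·+1^1 = +1.
(a,b)_19: α=1, u≡7; β=0, v≡9 (mod 19); (7|19)=+1, (9|19)=+1; sign (−1)^0·+1^0·+1^1 = +1.
(a,b)_37: α=1, u≡24; β=1, v≡29 (mod 37); (24|37)=-1, (29|37)=-1; sign (−1)^0·-1^1·-1^1 = +1.
(a,b)_11: α=-4, u≡4; β=0, v≡6 (mod 11); (4|11)=+1, (6|11)=-1; sign (−1)^0·+1^0·-1^-4 = +1.
Every local symbol is +1, so the conic 21487898·x² + 1073·y² = z² has ℚ_v-points for all v and hence a ℚ-point; (a, b / ℚ) ≅ M_2(ℚ).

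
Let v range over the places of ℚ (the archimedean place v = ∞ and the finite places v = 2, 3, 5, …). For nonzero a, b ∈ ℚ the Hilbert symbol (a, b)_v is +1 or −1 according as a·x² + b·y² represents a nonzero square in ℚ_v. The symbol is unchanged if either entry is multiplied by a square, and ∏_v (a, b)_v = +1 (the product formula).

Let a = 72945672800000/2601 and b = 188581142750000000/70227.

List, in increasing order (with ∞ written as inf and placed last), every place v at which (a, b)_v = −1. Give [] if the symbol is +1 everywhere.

(a, b) ≡ (455, 330) mod (ℚ^×)²; places V = {2, 3, 5, 7, 11, 13, 17, ∞}.
(a,b)_17: α=-2, u≡9; β=-2, v≡12 (mod 17); (9|17)=+1, (12|17)=-1; sign (−1)^0·+1^-2·-1^-2 = +1.
(a,b)_13: α=3, u≡3; β=4, v≡11 (mod 13); (3|13)=+1, (11|13)=-1; sign (−1)^0·+1^4·-1^3 = -1.
(a,b)_2: α=8, β=7; u≡7, v≡5 (mod 8); ε(u)ε(v)=1·0, αω(v)=8·1, βω(u)=7·0; sum ≡ 0  ⇒  +1.
(a,b)_11: α=2, u≡3; β=1, v≡7 (mod 11); (3|11)=+1, (7|11)=-1; sign (−1)^0·+1^1·-1^2 = +1.
(a,b)_3: α=-2, u≡2; β=-5, v≡2 (mod 3); (2|3)=-1, (2|3)=-1; sign (−1)^0·-1^-5·-1^-2 = -1.
(a,b)_5: α=5, u≡1; β=9, v≡4 (mod 5); (1|5)=+1, (4|5)=+1; sign (−1)^0·+1^9·+1^5 = +1.
(a,b)_∞: sgn(455)=+, sgn(330)=+, so +1.
(a,b)_7: α=3, u≡1; β=4, v≡2 (mod 7); (1|7)=+1, (2|7)=+1; sign (−1)^0·+1^4·+1^3 = +1.
|Ram(455, 330)| = 2, even; anisotropic at {3, 13}.

[3, 13]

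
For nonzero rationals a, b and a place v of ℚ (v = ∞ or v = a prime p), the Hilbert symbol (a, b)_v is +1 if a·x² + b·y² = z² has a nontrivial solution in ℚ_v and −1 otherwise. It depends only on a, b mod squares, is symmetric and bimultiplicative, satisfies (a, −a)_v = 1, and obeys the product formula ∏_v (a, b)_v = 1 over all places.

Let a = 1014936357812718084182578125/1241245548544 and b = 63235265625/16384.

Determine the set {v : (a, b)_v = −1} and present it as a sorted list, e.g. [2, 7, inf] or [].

[3, 5, 7, 19]

(a, b) ≡ (285, 9177) mod (ℚ^×)²; places V = {2, 3, 5, 7, 17, 19, 23, 31, ∞}.
(a,b)_3: α=5, u≡2; β=3, v≡2 (mod 3); (2|3)=-1, (2|3)=-1; sign (−1)^1·-1^3·-1^5 = -1.
(a,b)_19: α=7, u≡12; β=1, v≡12 (mod 19); (12|19)=-1, (12|19)=-1; sign (−1)^1·-1^1·-1^7 = -1.
(a,b)_2: α=-32, β=-14; u≡5, v≡1 (mod 8); ε(u)ε(v)=0·0, αω(v)=-32·0, βω(u)=-14·1; sum ≡ 0  ⇒  +1.
(a,b)_5: α=7, u≡3; β=6, v≡3 (mod 5); (3|5)=-1, (3|5)=-1; sign (−1)^0·-1^6·-1^7 = -1.
(a,b)_23: α=2, u≡12; β=1, v≡9 (mod 23); (12|23)=+1, (9|23)=+1; sign (−1)^0·+1^1·+1^2 = +1.
(a,b)_7: α=6, u≡6; β=3, v≡1 (mod 7); (6|7)=-1, (1|7)=+1; sign (−1)^0·-1^3·+1^6 = -1.
(a,b)_31: α=2, u≡27; β=0, v≡14 (mod 31); (27|31)=-1, (14|31)=+1; sign (−1)^0·-1^0·+1^2 = +1.
(a,b)_17: α=-2, u≡4; β=0, v≡7 (mod 17); (4|17)=+1, (7|17)=-1; sign (−1)^0·+1^0·-1^-2 = +1.
(a,b)_∞: sgn(285)=+, sgn(9177)=+, so +1.
|Ram(285, 9177)| = 4, even; anisotropic at {3, 5, 7, 19}.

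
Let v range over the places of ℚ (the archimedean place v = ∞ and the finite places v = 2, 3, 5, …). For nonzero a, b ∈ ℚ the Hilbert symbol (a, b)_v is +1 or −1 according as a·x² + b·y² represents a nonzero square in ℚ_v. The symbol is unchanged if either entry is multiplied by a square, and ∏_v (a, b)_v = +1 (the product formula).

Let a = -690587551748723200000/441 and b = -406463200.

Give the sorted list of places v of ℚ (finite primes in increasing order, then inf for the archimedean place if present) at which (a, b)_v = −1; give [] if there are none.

Mod squares: a ≡ -1045, b ≡ -8398. Check v ∈ {∞, 2, 3, 5, 7, 11, 13, 17, 19}.
v=13: a=13^2·(≡8), b=13^1·(≡4) mod 13; (8|13)=-1, (4|13)=+1; (−1)^{2·1·6}·(-1)^1·(+1)^2 = -1.
v=19: a=19^3·(≡18), b=19^1·(≡3) mod 19; (18|19)=-1, (3|19)=-1; (−1)^{3·1·9}·(-1)^1·(-1)^3 = -1.
v=2: v_2(a)=12, v_2(b)=5; units ≡ 3, 1 (mod 8); ε·ε+αω+βω = 1·0+12·0+5·1 ≡ 1  ⇒  (a,b)_2 = -1.
v=3: a=3^-2·(≡2), b=3^0·(≡2) mod 3; (2|3)=-1, (2|3)=-1; (−1)^{-2·0·1}·(-1)^0·(-1)^-2 = +1.
v=7: a=7^-2·(≡6), b=7^0·(≡4) mod 7; (6|7)=-1, (4|7)=+1; (−1)^{-2·0·3}·(-1)^0·(+1)^-2 = +1.
v=17: a=17^2·(≡15), b=17^1·(≡16) mod 17; (15|17)=+1, (16|17)=+1; (−1)^{2·1·8}·(+1)^1·(+1)^2 = +1.
v=11: a=11^5·(≡9), b=11^2·(≡2) mod 11; (9|11)=+1, (2|11)=-1; (−1)^{5·2·5}·(+1)^2·(-1)^5 = -1.
v=∞: -1045 < 0 and -8398 < 0  ⇒  (a,b)_∞ = -1.
v=5: a=5^5·(≡1), b=5^2·(≡2) mod 5; (1|5)=+1, (2|5)=-1; (−1)^{5·2·2}·(+1)^2·(-1)^5 = -1.
(-1045, -8398 / ℚ) ramifies at {2, 5, 11, 13, 19, ∞}: a division algebra.

[2, 5, 11, 13, 19, inf]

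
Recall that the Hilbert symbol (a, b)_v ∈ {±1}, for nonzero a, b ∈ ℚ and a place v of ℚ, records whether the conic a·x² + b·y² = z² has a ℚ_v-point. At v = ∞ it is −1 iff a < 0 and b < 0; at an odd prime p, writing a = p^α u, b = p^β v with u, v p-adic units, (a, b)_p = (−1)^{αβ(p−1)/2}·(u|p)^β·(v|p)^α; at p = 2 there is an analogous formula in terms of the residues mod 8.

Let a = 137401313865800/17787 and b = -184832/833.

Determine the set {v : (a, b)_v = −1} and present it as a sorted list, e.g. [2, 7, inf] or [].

[3, 17]

Mod squares: a ≡ 109446, b ≡ -34. Check v ∈ {∞, 2, 3, 5, 7, 11, 17, 19, 29, 37}.
v=2: v_2(a)=3, v_2(b)=9; units ≡ 3, 7 (mod 8); ε·ε+αω+βω = 1·1+3·0+9·1 ≡ 0  ⇒  (a,b)_2 = +1.
v=7: a=7^-2·(≡2), b=7^-2·(≡1) mod 7; (2|7)=+1, (1|7)=+1; (−1)^{-2·-2·3}·(+1)^-2·(+1)^-2 = +1.
v=3: a=3^-1·(≡2), b=3^0·(≡2) mod 3; (2|3)=-1, (2|3)=-1; (−1)^{-1·0·1}·(-1)^0·(-1)^-1 = -1.
v=29: a=29^1·(≡28), b=29^0·(≡20) mod 29; (28|29)=+1, (20|29)=+1; (−1)^{1·0·14}·(+1)^0·(+1)^1 = +1.
v=17: a=17^3·(≡5), b=17^-1·(≡4) mod 17; (5|17)=-1, (4|17)=+1; (−1)^{3·-1·8}·(-1)^-1·(+1)^3 = -1.
v=∞: 109446 > 0 and -34 < 0  ⇒  (a,b)_∞ = +1.
v=37: a=37^1·(≡31), b=37^0·(≡3) mod 37; (31|37)=-1, (3|37)=+1; (−1)^{1·0·18}·(-1)^0·(+1)^1 = +1.
v=11: a=11^-2·(≡7), b=11^0·(≡7) mod 11; (7|11)=-1, (7|11)=-1; (−1)^{-2·0·5}·(-1)^0·(-1)^-2 = +1.
v=19: a=19^4·(≡7), b=19^2·(≡6) mod 19; (7|19)=+1, (6|19)=+1; (−1)^{4·2·9}·(+1)^2·(+1)^4 = +1.
v=5: a=5^2·(≡1), b=5^0·(≡1) mod 5; (1|5)=+1, (1|5)=+1; (−1)^{2·0·2}·(+1)^0·(+1)^2 = +1.
(109446, -34 / ℚ) ramifies at {3, 17}: a division algebra.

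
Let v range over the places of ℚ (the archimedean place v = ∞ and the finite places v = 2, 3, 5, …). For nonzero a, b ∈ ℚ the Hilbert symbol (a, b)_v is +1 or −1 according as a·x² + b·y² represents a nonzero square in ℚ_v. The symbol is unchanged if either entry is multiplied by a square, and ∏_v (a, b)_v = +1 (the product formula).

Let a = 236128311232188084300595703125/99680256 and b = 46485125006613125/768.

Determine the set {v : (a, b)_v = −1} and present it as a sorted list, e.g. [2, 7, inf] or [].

[7, 29]

Mod squares: a ≡ 4669, b ≡ 87. Check v ∈ {∞, 2, 3, 5, 7, 13, 23, 29}.
v=23: a=23^3·(≡21), b=23^2·(≡2) mod 23; (21|23)=-1, (2|23)=+1; (−1)^{3·2·11}·(-1)^2·(+1)^3 = +1.
v=29: a=29^5·(≡9), b=29^3·(≡27) mod 29; (9|29)=+1, (27|29)=-1; (−1)^{5·3·14}·(+1)^3·(-1)^5 = -1.
v=∞: 4669 > 0 and 87 > 0  ⇒  (a,b)_∞ = +1.
v=2: v_2(a)=-16, v_2(b)=-8; units ≡ 5, 7 (mod 8); ε·ε+αω+βω = 0·1+-16·0+-8·1 ≡ 0  ⇒  (a,b)_2 = +1.
v=3: a=3^-2·(≡1), b=3^-1·(≡2) mod 3; (1|3)=+1, (2|3)=-1; (−1)^{-2·-1·1}·(+1)^-1·(-1)^-2 = +1.
v=13: a=13^-2·(≡11), b=13^0·(≡1) mod 13; (11|13)=-1, (1|13)=+1; (−1)^{-2·0·6}·(-1)^0·(+1)^-2 = +1.
v=7: a=7^13·(≡4), b=7^8·(≡3) mod 7; (4|7)=+1, (3|7)=-1; (−1)^{13·8·3}·(+1)^8·(-1)^13 = -1.
v=5: a=5^10·(≡1), b=5^4·(≡2) mod 5; (1|5)=+1, (2|5)=-1; (−1)^{10·4·2}·(+1)^4·(-1)^10 = +1.
|Ram(4669, 87)| = 2, even; anisotropic at {7, 29}.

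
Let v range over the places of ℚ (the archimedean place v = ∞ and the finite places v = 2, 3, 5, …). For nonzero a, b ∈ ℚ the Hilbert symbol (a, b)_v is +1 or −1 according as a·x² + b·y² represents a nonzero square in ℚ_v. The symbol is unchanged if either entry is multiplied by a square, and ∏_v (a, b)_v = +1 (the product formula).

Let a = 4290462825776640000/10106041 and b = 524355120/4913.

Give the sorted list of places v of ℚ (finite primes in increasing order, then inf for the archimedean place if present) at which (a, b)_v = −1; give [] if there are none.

[2, 3]

Mod squares: a ≡ 111, b ≡ 9435. Check v ∈ {∞, 2, 3, 5, 11, 17, 37, 41}.
v=∞: 111 > 0 and 9435 > 0  ⇒  (a,b)_∞ = +1.
v=11: a=11^-2·(≡9), b=11^0·(≡2) mod 11; (9|11)=+1, (2|11)=-1; (−1)^{-2·0·5}·(+1)^0·(-1)^-2 = +1.
v=5: a=5^4·(≡4), b=5^1·(≡3) mod 5; (4|5)=+1, (3|5)=-1; (−1)^{4·1·2}·(+1)^1·(-1)^4 = +1.
v=2: v_2(a)=12, v_2(b)=4; units ≡ 7, 3 (mod 8); ε·ε+αω+βω = 1·1+12·1+4·0 ≡ 1  ⇒  (a,b)_2 = -1.
v=3: a=3^9·(≡1), b=3^11·(≡1) mod 3; (1|3)=+1, (1|3)=+1; (−1)^{9·11·1}·(+1)^11·(+1)^9 = -1.
v=41: a=41^2·(≡24), b=41^0·(≡16) mod 41; (24|41)=-1, (16|41)=+1; (−1)^{2·0·20}·(-1)^0·(+1)^2 = +1.
v=17: a=17^-4·(≡1), b=17^-3·(≡14) mod 17; (1|17)=+1, (14|17)=-1; (−1)^{-4·-3·8}·(+1)^-3·(-1)^-4 = +1.
v=37: a=37^3·(≡4), b=37^1·(≡16) mod 37; (4|37)=+1, (16|37)=+1; (−1)^{3·1·18}·(+1)^1·(+1)^3 = +1.
|Ram(111, 9435)| = 2, even; anisotropic at {2, 3}.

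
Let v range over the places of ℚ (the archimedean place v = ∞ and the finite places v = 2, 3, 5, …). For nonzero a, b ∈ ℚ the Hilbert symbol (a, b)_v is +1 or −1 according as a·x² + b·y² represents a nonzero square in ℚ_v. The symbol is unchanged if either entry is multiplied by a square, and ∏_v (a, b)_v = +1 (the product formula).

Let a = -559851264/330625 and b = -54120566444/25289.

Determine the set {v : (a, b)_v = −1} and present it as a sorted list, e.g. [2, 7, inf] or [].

Mod squares: a ≡ -551, b ≡ -4075291. Check v ∈ {∞, 2, 3, 5, 7, 11, 17, 19, 23, 29, 31, 37}.
v=2: v_2(a)=8, v_2(b)=2; units ≡ 1, 5 (mod 8); ε·ε+αω+βω = 0·0+8·1+2·0 ≡ 0  ⇒  (a,b)_2 = +1.
v=29: a=29^1·(≡8), b=29^0·(≡26) mod 29; (8|29)=-1, (26|29)=-1; (−1)^{1·0·14}·(-1)^0·(-1)^1 = -1.
v=23: a=23^-2·(≡4), b=23^0·(≡11) mod 23; (4|23)=+1, (11|23)=-1; (−1)^{-2·0·11}·(+1)^0·(-1)^-2 = +1.
v=3: a=3^4·(≡1), b=3^0·(≡2) mod 3; (1|3)=+1, (2|3)=-1; (−1)^{4·0·1}·(+1)^0·(-1)^4 = +1.
v=5: a=5^-4·(≡4), b=5^0·(≡4) mod 5; (4|5)=+1, (4|5)=+1; (−1)^{-4·0·2}·(+1)^0·(+1)^-4 = +1.
v=17: a=17^0·(≡7), b=17^3·(≡11) mod 17; (7|17)=-1, (11|17)=-1; (−1)^{0·3·8}·(-1)^3·(-1)^0 = -1.
v=37: a=37^0·(≡33), b=37^1·(≡18) mod 37; (33|37)=+1, (18|37)=-1; (−1)^{0·1·18}·(+1)^1·(-1)^0 = +1.
v=7: a=7^2·(≡4), b=7^4·(≡2) mod 7; (4|7)=+1, (2|7)=+1; (−1)^{2·4·3}·(+1)^4·(+1)^2 = +1.
v=31: a=31^0·(≡18), b=31^1·(≡7) mod 31; (18|31)=+1, (7|31)=+1; (−1)^{0·1·15}·(+1)^1·(+1)^0 = +1.
v=∞: -551 < 0 and -4075291 < 0  ⇒  (a,b)_∞ = -1.
v=11: a=11^0·(≡8), b=11^-3·(≡7) mod 11; (8|11)=-1, (7|11)=-1; (−1)^{0·-3·5}·(-1)^-3·(-1)^0 = -1.
v=19: a=19^1·(≡11), b=19^-1·(≡10) mod 19; (11|19)=+1, (10|19)=-1; (−1)^{1·-1·9}·(+1)^-1·(-1)^1 = +1.
Ram(-551, -4075291) = {11, 17, 29, ∞}; no ℚ_11-point on the conic.

[11, 17, 29, inf]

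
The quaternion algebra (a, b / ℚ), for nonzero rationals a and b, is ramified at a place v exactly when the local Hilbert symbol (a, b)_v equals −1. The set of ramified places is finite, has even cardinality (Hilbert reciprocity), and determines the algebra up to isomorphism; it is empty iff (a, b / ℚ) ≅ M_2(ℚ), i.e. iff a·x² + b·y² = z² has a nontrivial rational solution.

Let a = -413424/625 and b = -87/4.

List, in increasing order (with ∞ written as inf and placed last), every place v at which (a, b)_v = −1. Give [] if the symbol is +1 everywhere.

[3, inf]

(a, b) ≡ (-319, -87) mod (ℚ^×)²; places V = {2, 3, 5, 11, 29, ∞}.
(a,b)_∞: sgn(-319)=−, sgn(-87)=−, so -1.
(a,b)_11: α=1, u≡4; β=0, v≡3 (mod 11); (4|11)=+1, (3|11)=+1; sign (−1)^0·+1^0·+1^1 = +1.
(a,b)_2: α=4, β=-2; u≡1, v≡1 (mod 8); ε(u)ε(v)=0·0, αω(v)=4·0, βω(u)=-2·0; sum ≡ 0  ⇒  +1.
(a,b)_5: α=-4, u≡1; β=0, v≡2 (mod 5); (1|5)=+1, (2|5)=-1; sign (−1)^0·+1^0·-1^-4 = +1.
(a,b)_29: α=1, u≡8; β=1, v≡21 (mod 29); (8|29)=-1, (21|29)=-1; sign (−1)^0·-1^1·-1^1 = +1.
(a,b)_3: α=4, u≡2; β=1, v≡1 (mod 3); (2|3)=-1, (1|3)=+1; sign (−1)^0·-1^1·+1^4 = -1.
Ram(-319, -87) = {3, ∞}; no ℚ_3-point on the conic.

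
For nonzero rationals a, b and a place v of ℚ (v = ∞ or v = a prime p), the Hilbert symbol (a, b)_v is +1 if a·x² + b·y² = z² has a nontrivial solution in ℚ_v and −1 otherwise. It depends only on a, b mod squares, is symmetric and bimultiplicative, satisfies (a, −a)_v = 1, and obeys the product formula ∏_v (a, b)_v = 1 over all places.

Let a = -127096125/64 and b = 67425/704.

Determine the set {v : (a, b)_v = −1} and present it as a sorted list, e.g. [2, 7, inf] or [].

(a, b) ≡ (-6045, 29667) mod (ℚ^×)²; places V = {2, 3, 5, 11, 13, 29, 31, ∞}.
(a,b)_5: α=3, u≡4; β=2, v≡3 (mod 5); (4|5)=+1, (3|5)=-1; sign (−1)^0·+1^2·-1^3 = -1.
(a,b)_29: α=2, u≡28; β=1, v≡26 (mod 29); (28|29)=+1, (26|29)=-1; sign (−1)^0·+1^1·-1^2 = +1.
(a,b)_3: α=1, u≡1; β=1, v≡1 (mod 3); (1|3)=+1, (1|3)=+1; sign (−1)^1·+1^1·+1^1 = -1.
(a,b)_31: α=1, u≡15; β=1, v≡27 (mod 31); (15|31)=-1, (27|31)=-1; sign (−1)^1·-1^1·-1^1 = -1.
(a,b)_2: α=-6, β=-6; u≡3, v≡3 (mod 8); ε(u)ε(v)=1·1, αω(v)=-6·1, βω(u)=-6·1; sum ≡ 1  ⇒  -1.
(a,b)_∞: sgn(-6045)=−, sgn(29667)=+, so +1.
(a,b)_11: α=0, u≡1; β=-1, v≡8 (mod 11); (1|11)=+1, (8|11)=-1; sign (−1)^0·+1^-1·-1^0 = +1.
(a,b)_13: α=1, u≡1; β=0, v≡10 (mod 13); (1|13)=+1, (10|13)=+1; sign (−1)^0·+1^0·+1^1 = +1.
|Ram(-6045, 29667)| = 4, even; anisotropic at {2, 3, 5, 31}.

[2, 3, 5, 31]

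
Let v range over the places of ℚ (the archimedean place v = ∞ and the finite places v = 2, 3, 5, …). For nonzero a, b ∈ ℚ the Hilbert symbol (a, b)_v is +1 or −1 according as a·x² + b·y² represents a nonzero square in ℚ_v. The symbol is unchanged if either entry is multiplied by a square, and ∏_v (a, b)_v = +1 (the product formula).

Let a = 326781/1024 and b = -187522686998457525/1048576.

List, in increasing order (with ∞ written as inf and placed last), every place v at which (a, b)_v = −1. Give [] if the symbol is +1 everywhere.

Mod squares: a ≡ 741, b ≡ -429. Check v ∈ {∞, 2, 3, 5, 7, 11, 13, 19}.
v=7: a=7^2·(≡6), b=7^0·(≡5) mod 7; (6|7)=-1, (5|7)=-1; (−1)^{2·0·3}·(-1)^0·(-1)^2 = +1.
v=11: a=11^0·(≡4), b=11^3·(≡1) mod 11; (4|11)=+1, (1|11)=+1; (−1)^{0·3·5}·(+1)^3·(+1)^0 = +1.
v=3: a=3^3·(≡1), b=3^9·(≡1) mod 3; (1|3)=+1, (1|3)=+1; (−1)^{3·9·1}·(+1)^9·(+1)^3 = -1.
v=5: a=5^0·(≡4), b=5^2·(≡4) mod 5; (4|5)=+1, (4|5)=+1; (−1)^{0·2·2}·(+1)^2·(+1)^0 = +1.
v=∞: 741 > 0 and -429 < 0  ⇒  (a,b)_∞ = +1.
v=13: a=13^1·(≡6), b=13^3·(≡5) mod 13; (6|13)=-1, (5|13)=-1; (−1)^{1·3·6}·(-1)^3·(-1)^1 = +1.
v=19: a=19^1·(≡17), b=19^4·(≡18) mod 19; (17|19)=+1, (18|19)=-1; (−1)^{1·4·9}·(+1)^4·(-1)^1 = -1.
v=2: v_2(a)=-10, v_2(b)=-20; units ≡ 5, 3 (mod 8); ε·ε+αω+βω = 0·1+-10·1+-20·1 ≡ 0  ⇒  (a,b)_2 = +1.
(741, -429 / ℚ) ramifies at {3, 19}: a division algebra.

[3, 19]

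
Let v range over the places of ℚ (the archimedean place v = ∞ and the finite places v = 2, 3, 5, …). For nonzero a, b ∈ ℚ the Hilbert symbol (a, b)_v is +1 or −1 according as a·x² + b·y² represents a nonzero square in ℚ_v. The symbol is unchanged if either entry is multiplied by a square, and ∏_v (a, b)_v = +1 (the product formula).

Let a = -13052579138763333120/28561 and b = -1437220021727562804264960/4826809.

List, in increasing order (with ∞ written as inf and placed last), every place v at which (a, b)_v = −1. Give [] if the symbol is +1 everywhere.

[5, 7, 19, 29, 37, inf]

(a, b) ≡ (-44030, -1427090) mod (ℚ^×)²; places V = {2, 3, 5, 7, 13, 17, 19, 29, 31, 37, ∞}.
(a,b)_37: α=1, u≡35; β=1, v≡36 (mod 37); (35|37)=-1, (36|37)=+1; sign (−1)^0·-1^1·+1^1 = -1.
(a,b)_17: α=1, u≡14; β=2, v≡4 (mod 17); (14|17)=-1, (4|17)=+1; sign (−1)^0·-1^2·+1^1 = +1.
(a,b)_2: α=9, β=15; u≡1, v≡7 (mod 8); ε(u)ε(v)=0·1, αω(v)=9·0, βω(u)=15·0; sum ≡ 0  ⇒  +1.
(a,b)_5: α=1, u≡1; β=1, v≡2 (mod 5); (1|5)=+1, (2|5)=-1; sign (−1)^0·+1^1·-1^1 = -1.
(a,b)_∞: sgn(-44030)=−, sgn(-1427090)=−, so -1.
(a,b)_29: α=2, u≡21; β=3, v≡8 (mod 29); (21|29)=-1, (8|29)=-1; sign (−1)^0·-1^3·-1^2 = -1.
(a,b)_13: α=-4, u≡10; β=-6, v≡2 (mod 13); (10|13)=+1, (2|13)=-1; sign (−1)^0·+1^-6·-1^-4 = +1.
(a,b)_7: α=3, u≡6; β=1, v≡5 (mod 7); (6|7)=-1, (5|7)=-1; sign (−1)^1·-1^1·-1^3 = -1.
(a,b)_3: α=4, u≡1; β=6, v≡1 (mod 3); (1|3)=+1, (1|3)=+1; sign (−1)^0·+1^6·+1^4 = +1.
(a,b)_19: α=2, u≡13; β=3, v≡7 (mod 19); (13|19)=-1, (7|19)=+1; sign (−1)^0·-1^3·+1^2 = -1.
(a,b)_31: α=2, u≡11; β=2, v≡15 (mod 31); (11|31)=-1, (15|31)=-1; sign (−1)^0·-1^2·-1^2 = +1.
(-44030, -1427090 / ℚ) ramifies at {5, 7, 19, 29, 37, ∞}: a division algebra.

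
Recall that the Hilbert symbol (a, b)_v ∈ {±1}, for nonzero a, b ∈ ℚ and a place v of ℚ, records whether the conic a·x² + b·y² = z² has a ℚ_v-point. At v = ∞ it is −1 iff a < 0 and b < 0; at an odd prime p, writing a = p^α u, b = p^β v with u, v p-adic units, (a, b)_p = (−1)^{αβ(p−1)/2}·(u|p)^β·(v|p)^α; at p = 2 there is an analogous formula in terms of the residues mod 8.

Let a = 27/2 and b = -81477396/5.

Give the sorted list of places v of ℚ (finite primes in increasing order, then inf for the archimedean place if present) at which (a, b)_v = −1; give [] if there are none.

[2, 11, 13, 17]

Mod squares: a ≡ 6, b ≡ -230945. Check v ∈ {∞, 2, 3, 5, 7, 11, 13, 17, 19}.
v=∞: 6 > 0 and -230945 < 0  ⇒  (a,b)_∞ = +1.
v=13: a=13^0·(≡7), b=13^1·(≡11) mod 13; (7|13)=-1, (11|13)=-1; (−1)^{0·1·6}·(-1)^1·(-1)^0 = -1.
v=2: v_2(a)=-1, v_2(b)=2; units ≡ 3, 7 (mod 8); ε·ε+αω+βω = 1·1+-1·0+2·1 ≡ 1  ⇒  (a,b)_2 = -1.
v=3: a=3^3·(≡2), b=3^2·(≡1) mod 3; (2|3)=-1, (1|3)=+1; (−1)^{3·2·1}·(-1)^2·(+1)^3 = +1.
v=5: a=5^0·(≡1), b=5^-1·(≡4) mod 5; (1|5)=+1, (4|5)=+1; (−1)^{0·-1·2}·(+1)^-1·(+1)^0 = +1.
v=19: a=19^0·(≡4), b=19^1·(≡7) mod 19; (4|19)=+1, (7|19)=+1; (−1)^{0·1·9}·(+1)^1·(+1)^0 = +1.
v=7: a=7^0·(≡3), b=7^2·(≡5) mod 7; (3|7)=-1, (5|7)=-1; (−1)^{0·2·3}·(-1)^2·(-1)^0 = +1.
v=17: a=17^0·(≡5), b=17^1·(≡1) mod 17; (5|17)=-1, (1|17)=+1; (−1)^{0·1·8}·(-1)^1·(+1)^0 = -1.
v=11: a=11^0·(≡8), b=11^1·(≡9) mod 11; (8|11)=-1, (9|11)=+1; (−1)^{0·1·5}·(-1)^1·(+1)^0 = -1.
|Ram(6, -230945)| = 4, even; anisotropic at {2, 11, 13, 17}.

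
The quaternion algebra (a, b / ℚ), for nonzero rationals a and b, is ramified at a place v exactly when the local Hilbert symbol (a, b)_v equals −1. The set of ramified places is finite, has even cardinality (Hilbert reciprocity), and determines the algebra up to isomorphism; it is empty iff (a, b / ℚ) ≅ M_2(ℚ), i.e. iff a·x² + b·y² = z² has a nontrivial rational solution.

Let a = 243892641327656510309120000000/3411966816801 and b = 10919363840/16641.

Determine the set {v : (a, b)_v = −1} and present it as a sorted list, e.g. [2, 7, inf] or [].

(a, b) ≡ (12155, 17765) mod (ℚ^×)²; places V = {2, 3, 5, 7, 11, 13, 17, 19, 37, 43, ∞}.
(a,b)_37: α=-2, u≡17; β=0, v≡18 (mod 37); (17|37)=-1, (18|37)=-1; sign (−1)^0·-1^0·-1^-2 = +1.
(a,b)_7: α=8, u≡6; β=4, v≡5 (mod 7); (6|7)=-1, (5|7)=-1; sign (−1)^0·-1^4·-1^8 = +1.
(a,b)_5: α=7, u≡1; β=1, v≡3 (mod 5); (1|5)=+1, (3|5)=-1; sign (−1)^0·+1^1·-1^7 = -1.
(a,b)_43: α=-4, u≡30; β=-2, v≡38 (mod 43); (30|43)=-1, (38|43)=+1; sign (−1)^0·-1^-2·+1^-4 = +1.
(a,b)_19: α=6, u≡14; β=1, v≡11 (mod 19); (14|19)=-1, (11|19)=+1; sign (−1)^0·-1^1·+1^6 = -1.
(a,b)_17: α=3, u≡2; β=1, v≡1 (mod 17); (2|17)=+1, (1|17)=+1; sign (−1)^0·+1^1·+1^3 = +1.
(a,b)_11: α=1, u≡4; β=1, v≡9 (mod 11); (4|11)=+1, (9|11)=+1; sign (−1)^1·+1^1·+1^1 = -1.
(a,b)_∞: sgn(12155)=+, sgn(17765)=+, so +1.
(a,b)_3: α=-6, u≡2; β=-2, v≡2 (mod 3); (2|3)=-1, (2|3)=-1; sign (−1)^0·-1^-2·-1^-6 = +1.
(a,b)_13: α=1, u≡12; β=0, v≡8 (mod 13); (12|13)=+1, (8|13)=-1; sign (−1)^0·+1^0·-1^1 = -1.
(a,b)_2: α=14, β=8; u≡3, v≡5 (mod 8); ε(u)ε(v)=1·0, αω(v)=14·1, βω(u)=8·1; sum ≡ 0  ⇒  +1.
(12155, 17765 / ℚ) ramifies at {5, 11, 13, 19}: a division algebra.

[5, 11, 13, 19]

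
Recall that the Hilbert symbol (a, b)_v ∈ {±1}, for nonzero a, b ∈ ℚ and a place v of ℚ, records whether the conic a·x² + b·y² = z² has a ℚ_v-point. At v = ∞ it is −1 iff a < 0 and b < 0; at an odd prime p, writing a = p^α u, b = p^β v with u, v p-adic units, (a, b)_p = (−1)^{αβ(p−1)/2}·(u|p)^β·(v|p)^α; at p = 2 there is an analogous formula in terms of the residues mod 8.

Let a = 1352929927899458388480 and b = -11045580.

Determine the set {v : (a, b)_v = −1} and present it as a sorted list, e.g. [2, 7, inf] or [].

(a, b) ≡ (3570, -195) mod (ℚ^×)²; places V = {2, 3, 5, 7, 11, 13, 17, 19, ∞}.
(a,b)_7: α=5, u≡5; β=2, v≡1 (mod 7); (5|7)=-1, (1|7)=+1; sign (−1)^0·-1^2·+1^5 = +1.
(a,b)_13: α=2, u≡8; β=1, v≡7 (mod 13); (8|13)=-1, (7|13)=-1; sign (−1)^0·-1^1·-1^2 = -1.
(a,b)_17: α=5, u≡12; β=2, v≡13 (mod 17); (12|17)=-1, (13|17)=+1; sign (−1)^0·-1^2·+1^5 = +1.
(a,b)_2: α=9, β=2; u≡1, v≡5 (mod 8); ε(u)ε(v)=0·0, αω(v)=9·1, βω(u)=2·0; sum ≡ 1  ⇒  -1.
(a,b)_5: α=1, u≡1; β=1, v≡4 (mod 5); (1|5)=+1, (4|5)=+1; sign (−1)^0·+1^1·+1^1 = +1.
(a,b)_3: α=1, u≡2; β=1, v≡1 (mod 3); (2|3)=-1, (1|3)=+1; sign (−1)^1·-1^1·+1^1 = +1.
(a,b)_∞: sgn(3570)=+, sgn(-195)=−, so +1.
(a,b)_11: α=2, u≡6; β=0, v≡4 (mod 11); (6|11)=-1, (4|11)=+1; sign (−1)^0·-1^0·+1^2 = +1.
(a,b)_19: α=2, u≡9; β=0, v≡13 (mod 19); (9|19)=+1, (13|19)=-1; sign (−1)^0·+1^0·-1^2 = +1.
(3570, -195 / ℚ) ramifies at {2, 13}: a division algebra.

[2, 13]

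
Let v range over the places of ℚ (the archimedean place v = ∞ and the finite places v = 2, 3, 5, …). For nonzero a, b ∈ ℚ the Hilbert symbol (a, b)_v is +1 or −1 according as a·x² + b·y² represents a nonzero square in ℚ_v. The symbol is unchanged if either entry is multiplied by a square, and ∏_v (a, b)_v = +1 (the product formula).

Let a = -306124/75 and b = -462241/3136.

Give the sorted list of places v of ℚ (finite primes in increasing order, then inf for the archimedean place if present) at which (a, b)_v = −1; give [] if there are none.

[2, 3, 37, inf]

(a, b) ≡ (-273, -481) mod (ℚ^×)²; places V = {2, 3, 5, 7, 13, 29, 31, 37, ∞}.
(a,b)_∞: sgn(-273)=−, sgn(-481)=−, so -1.
(a,b)_29: α=2, u≡11; β=0, v≡12 (mod 29); (11|29)=-1, (12|29)=-1; sign (−1)^0·-1^0·-1^2 = +1.
(a,b)_2: α=2, β=-6; u≡7, v≡7 (mod 8); ε(u)ε(v)=1·1, αω(v)=2·0, βω(u)=-6·0; sum ≡ 1  ⇒  -1.
(a,b)_31: α=0, u≡12; β=2, v≡3 (mod 31); (12|31)=-1, (3|31)=-1; sign (−1)^0·-1^2·-1^0 = +1.
(a,b)_37: α=0, u≡14; β=1, v≡15 (mod 37); (14|37)=-1, (15|37)=-1; sign (−1)^0·-1^1·-1^0 = -1.
(a,b)_7: α=1, u≡5; β=-2, v≡4 (mod 7); (5|7)=-1, (4|7)=+1; sign (−1)^0·-1^-2·+1^1 = +1.
(a,b)_13: α=1, u≡6; β=1, v≡8 (mod 13); (6|13)=-1, (8|13)=-1; sign (−1)^0·-1^1·-1^1 = +1.
(a,b)_5: α=-2, u≡2; β=0, v≡4 (mod 5); (2|5)=-1, (4|5)=+1; sign (−1)^0·-1^0·+1^-2 = +1.
(a,b)_3: α=-1, u≡2; β=0, v≡2 (mod 3); (2|3)=-1, (2|3)=-1; sign (−1)^0·-1^0·-1^-1 = -1.
Ram(-273, -481) = {2, 3, 37, ∞}; no ℚ_2-point on the conic.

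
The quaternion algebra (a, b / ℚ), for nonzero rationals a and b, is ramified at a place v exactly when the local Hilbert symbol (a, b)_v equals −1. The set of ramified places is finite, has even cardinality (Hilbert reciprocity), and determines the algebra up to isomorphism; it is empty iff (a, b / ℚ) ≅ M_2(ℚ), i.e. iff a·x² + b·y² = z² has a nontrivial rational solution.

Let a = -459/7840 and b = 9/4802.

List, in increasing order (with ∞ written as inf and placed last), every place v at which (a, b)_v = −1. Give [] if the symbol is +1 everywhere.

(a, b) ≡ (-510, 2) mod (ℚ^×)²; places V = {2, 3, 5, 7, 17, ∞}.
(a,b)_2: α=-5, β=-1; u≡1, v≡1 (mod 8); ε(u)ε(v)=0·0, αω(v)=-5·0, βω(u)=-1·0; sum ≡ 0  ⇒  +1.
(a,b)_7: α=-2, u≡4; β=-4, v≡1 (mod 7); (4|7)=+1, (1|7)=+1; sign (−1)^0·+1^-4·+1^-2 = +1.
(a,b)_17: α=1, u≡8; β=0, v≡16 (mod 17); (8|17)=+1, (16|17)=+1; sign (−1)^0·+1^0·+1^1 = +1.
(a,b)_∞: sgn(-510)=−, sgn(2)=+, so +1.
(a,b)_5: α=-1, u≡2; β=0, v≡2 (mod 5); (2|5)=-1, (2|5)=-1; sign (−1)^0·-1^0·-1^-1 = -1.
(a,b)_3: α=3, u≡1; β=2, v≡2 (mod 3); (1|3)=+1, (2|3)=-1; sign (−1)^0·+1^2·-1^3 = -1.
|Ram(-510, 2)| = 2, even; anisotropic at {3, 5}.

[3, 5]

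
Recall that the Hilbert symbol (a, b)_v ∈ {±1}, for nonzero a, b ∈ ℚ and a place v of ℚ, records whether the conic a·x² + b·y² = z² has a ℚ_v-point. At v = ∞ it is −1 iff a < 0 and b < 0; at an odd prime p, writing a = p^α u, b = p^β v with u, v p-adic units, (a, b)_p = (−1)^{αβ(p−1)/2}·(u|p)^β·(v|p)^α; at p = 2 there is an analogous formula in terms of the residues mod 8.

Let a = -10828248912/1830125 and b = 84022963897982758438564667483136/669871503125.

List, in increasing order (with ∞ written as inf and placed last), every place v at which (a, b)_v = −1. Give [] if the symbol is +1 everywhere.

Mod squares: a ≡ -223665, b ≡ 6045. Check v ∈ {∞, 2, 3, 5, 7, 11, 13, 31, 37, 41, 47}.
v=31: a=31^1·(≡18), b=31^3·(≡25) mod 31; (18|31)=+1, (25|31)=+1; (−1)^{1·3·15}·(+1)^3·(+1)^1 = -1.
v=2: v_2(a)=4, v_2(b)=10; units ≡ 7, 5 (mod 8); ε·ε+αω+βω = 1·0+4·1+10·0 ≡ 0  ⇒  (a,b)_2 = +1.
v=3: a=3^3·(≡1), b=3^7·(≡2) mod 3; (1|3)=+1, (2|3)=-1; (−1)^{3·7·1}·(+1)^7·(-1)^3 = +1.
v=5: a=5^-3·(≡3), b=5^-5·(≡1) mod 5; (3|5)=-1, (1|5)=+1; (−1)^{-3·-5·2}·(-1)^-5·(+1)^-3 = -1.
v=11: a=11^-4·(≡9), b=11^-8·(≡7) mod 11; (9|11)=+1, (7|11)=-1; (−1)^{-4·-8·5}·(+1)^-8·(-1)^-4 = +1.
v=37: a=37^1·(≡17), b=37^4·(≡18) mod 37; (17|37)=-1, (18|37)=-1; (−1)^{1·4·18}·(-1)^4·(-1)^1 = -1.
v=7: a=7^0·(≡3), b=7^2·(≡1) mod 7; (3|7)=-1, (1|7)=+1; (−1)^{0·2·3}·(-1)^2·(+1)^0 = +1.
v=13: a=13^1·(≡5), b=13^3·(≡1) mod 13; (5|13)=-1, (1|13)=+1; (−1)^{1·3·6}·(-1)^3·(+1)^1 = -1.
v=47: a=47^0·(≡16), b=47^2·(≡45) mod 47; (16|47)=+1, (45|47)=-1; (−1)^{0·2·23}·(+1)^2·(-1)^0 = +1.
v=∞: -223665 < 0 and 6045 > 0  ⇒  (a,b)_∞ = +1.
v=41: a=41^2·(≡5), b=41^4·(≡18) mod 41; (5|41)=+1, (18|41)=+1; (−1)^{2·4·20}·(+1)^4·(+1)^2 = +1.
|Ram(-223665, 6045)| = 4, even; anisotropic at {5, 13, 31, 37}.

[5, 13, 31, 37]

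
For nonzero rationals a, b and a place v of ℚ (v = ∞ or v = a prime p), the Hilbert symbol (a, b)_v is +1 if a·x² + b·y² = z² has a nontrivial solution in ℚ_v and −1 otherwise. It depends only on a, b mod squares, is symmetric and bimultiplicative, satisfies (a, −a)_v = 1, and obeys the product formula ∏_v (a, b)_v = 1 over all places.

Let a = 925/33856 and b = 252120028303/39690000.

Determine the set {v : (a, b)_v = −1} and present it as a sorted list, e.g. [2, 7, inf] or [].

Mod squares: a ≡ 37, b ≡ 16687. Check v ∈ {∞, 2, 3, 5, 7, 11, 13, 23, 37, 41}.
v=∞: 37 > 0 and 16687 > 0  ⇒  (a,b)_∞ = +1.
v=11: a=11^0·(≡5), b=11^1·(≡8) mod 11; (5|11)=+1, (8|11)=-1; (−1)^{0·1·5}·(+1)^1·(-1)^0 = +1.
v=41: a=41^0·(≡10), b=41^1·(≡35) mod 41; (10|41)=+1, (35|41)=-1; (−1)^{0·1·20}·(+1)^1·(-1)^0 = +1.
v=13: a=13^0·(≡7), b=13^4·(≡6) mod 13; (7|13)=-1, (6|13)=-1; (−1)^{0·4·6}·(-1)^4·(-1)^0 = +1.
v=23: a=23^-2·(≡22), b=23^2·(≡8) mod 23; (22|23)=-1, (8|23)=+1; (−1)^{-2·2·11}·(-1)^2·(+1)^-2 = +1.
v=37: a=37^1·(≡25), b=37^1·(≡21) mod 37; (25|37)=+1, (21|37)=+1; (−1)^{1·1·18}·(+1)^1·(+1)^1 = +1.
v=2: v_2(a)=-6, v_2(b)=-4; units ≡ 5, 7 (mod 8); ε·ε+αω+βω = 0·1+-6·0+-4·1 ≡ 0  ⇒  (a,b)_2 = +1.
v=5: a=5^2·(≡2), b=5^-4·(≡2) mod 5; (2|5)=-1, (2|5)=-1; (−1)^{2·-4·2}·(-1)^-4·(-1)^2 = +1.
v=3: a=3^0·(≡1), b=3^-4·(≡1) mod 3; (1|3)=+1, (1|3)=+1; (−1)^{0·-4·1}·(+1)^-4·(+1)^0 = +1.
v=7: a=7^0·(≡2), b=7^-2·(≡5) mod 7; (2|7)=+1, (5|7)=-1; (−1)^{0·-2·3}·(+1)^-2·(-1)^0 = +1.
Every local symbol is +1, so the conic 37·x² + 16687·y² = z² has ℚ_v-points for all v and hence a ℚ-point; (a, b / ℚ) ≅ M_2(ℚ).

[]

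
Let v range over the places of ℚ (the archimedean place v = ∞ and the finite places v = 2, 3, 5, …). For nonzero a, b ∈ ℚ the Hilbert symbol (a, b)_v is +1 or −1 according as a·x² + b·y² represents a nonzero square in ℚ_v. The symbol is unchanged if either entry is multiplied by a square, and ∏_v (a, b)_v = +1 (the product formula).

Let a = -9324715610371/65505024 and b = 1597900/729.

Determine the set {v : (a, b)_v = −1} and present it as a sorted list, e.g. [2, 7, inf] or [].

Mod squares: a ≡ -741, b ≡ 19. Check v ∈ {∞, 2, 3, 5, 7, 13, 17, 19, 29}.
v=29: a=29^4·(≡28), b=29^2·(≡11) mod 29; (28|29)=+1, (11|29)=-1; (−1)^{4·2·14}·(+1)^2·(-1)^4 = +1.
v=∞: -741 < 0 and 19 > 0  ⇒  (a,b)_∞ = +1.
v=3: a=3^-9·(≡2), b=3^-6·(≡1) mod 3; (2|3)=-1, (1|3)=+1; (−1)^{-9·-6·1}·(-1)^-6·(+1)^-9 = +1.
v=13: a=13^-1·(≡11), b=13^0·(≡5) mod 13; (11|13)=-1, (5|13)=-1; (−1)^{-1·0·6}·(-1)^0·(-1)^-1 = -1.
v=7: a=7^4·(≡1), b=7^0·(≡3) mod 7; (1|7)=+1, (3|7)=-1; (−1)^{4·0·3}·(+1)^0·(-1)^4 = +1.
v=5: a=5^0·(≡1), b=5^2·(≡4) mod 5; (1|5)=+1, (4|5)=+1; (−1)^{0·2·2}·(+1)^2·(+1)^0 = +1.
v=19: a=19^1·(≡18), b=19^1·(≡9) mod 19; (18|19)=-1, (9|19)=+1; (−1)^{1·1·9}·(-1)^1·(+1)^1 = +1.
v=2: v_2(a)=-8, v_2(b)=2; units ≡ 3, 3 (mod 8); ε·ε+αω+βω = 1·1+-8·1+2·1 ≡ 1  ⇒  (a,b)_2 = -1.
v=17: a=17^2·(≡14), b=17^0·(≡16) mod 17; (14|17)=-1, (16|17)=+1; (−1)^{2·0·8}·(-1)^0·(+1)^2 = +1.
Ram(-741, 19) = {2, 13}; no ℚ_2-point on the conic.

[2, 13]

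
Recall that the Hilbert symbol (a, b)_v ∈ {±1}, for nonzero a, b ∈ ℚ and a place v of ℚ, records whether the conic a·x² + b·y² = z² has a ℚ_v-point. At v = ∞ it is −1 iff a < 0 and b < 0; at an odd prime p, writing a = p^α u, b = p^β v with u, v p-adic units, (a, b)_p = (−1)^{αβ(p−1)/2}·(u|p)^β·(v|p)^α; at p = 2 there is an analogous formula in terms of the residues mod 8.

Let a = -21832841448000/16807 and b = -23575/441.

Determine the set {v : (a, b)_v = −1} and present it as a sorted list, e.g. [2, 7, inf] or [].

Mod squares: a ≡ -11935, b ≡ -943. Check v ∈ {∞, 2, 3, 5, 7, 11, 23, 31, 41}.
v=11: a=11^1·(≡9), b=11^0·(≡9) mod 11; (9|11)=+1, (9|11)=+1; (−1)^{1·0·5}·(+1)^0·(+1)^1 = +1.
v=5: a=5^3·(≡3), b=5^2·(≡2) mod 5; (3|5)=-1, (2|5)=-1; (−1)^{3·2·2}·(-1)^2·(-1)^3 = -1.
v=7: a=7^-5·(≡5), b=7^-2·(≡4) mod 7; (5|7)=-1, (4|7)=+1; (−1)^{-5·-2·3}·(-1)^-2·(+1)^-5 = +1.
v=∞: -11935 < 0 and -943 < 0  ⇒  (a,b)_∞ = -1.
v=23: a=23^2·(≡2), b=23^1·(≡14) mod 23; (2|23)=+1, (14|23)=-1; (−1)^{2·1·11}·(+1)^1·(-1)^2 = +1.
v=41: a=41^2·(≡40), b=41^1·(≡37) mod 41; (40|41)=+1, (37|41)=+1; (−1)^{2·1·20}·(+1)^1·(+1)^2 = +1.
v=31: a=31^1·(≡16), b=31^0·(≡20) mod 31; (16|31)=+1, (20|31)=+1; (−1)^{1·0·15}·(+1)^0·(+1)^1 = +1.
v=2: v_2(a)=6, v_2(b)=0; units ≡ 1, 1 (mod 8); ε·ε+αω+βω = 0·0+6·0+0·0 ≡ 0  ⇒  (a,b)_2 = +1.
v=3: a=3^2·(≡2), b=3^-2·(≡2) mod 3; (2|3)=-1, (2|3)=-1; (−1)^{2·-2·1}·(-1)^-2·(-1)^2 = +1.
|Ram(-11935, -943)| = 2, even; anisotropic at {5, ∞}.

[5, inf]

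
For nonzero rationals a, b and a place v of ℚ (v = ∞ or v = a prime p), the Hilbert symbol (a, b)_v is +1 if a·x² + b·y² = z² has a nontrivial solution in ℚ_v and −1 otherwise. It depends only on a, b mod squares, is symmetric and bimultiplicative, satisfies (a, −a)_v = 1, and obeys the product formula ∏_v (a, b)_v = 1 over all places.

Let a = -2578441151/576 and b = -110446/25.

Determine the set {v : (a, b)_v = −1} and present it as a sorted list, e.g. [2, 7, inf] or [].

(a, b) ≡ (-176111, -46) mod (ℚ^×)²; places V = {2, 3, 5, 7, 11, 13, 19, 23, 31, ∞}.
(a,b)_5: α=0, u≡4; β=-2, v≡4 (mod 5); (4|5)=+1, (4|5)=+1; sign (−1)^0·+1^-2·+1^0 = +1.
(a,b)_2: α=-6, β=1; u≡1, v≡1 (mod 8); ε(u)ε(v)=0·0, αω(v)=-6·0, βω(u)=1·0; sum ≡ 0  ⇒  +1.
(a,b)_∞: sgn(-176111)=−, sgn(-46)=−, so -1.
(a,b)_23: α=1, u≡3; β=1, v≡14 (mod 23); (3|23)=+1, (14|23)=-1; sign (−1)^1·+1^1·-1^1 = +1.
(a,b)_13: α=1, u≡9; β=0, v≡11 (mod 13); (9|13)=+1, (11|13)=-1; sign (−1)^0·+1^0·-1^1 = -1.
(a,b)_3: α=-2, u≡1; β=0, v≡2 (mod 3); (1|3)=+1, (2|3)=-1; sign (−1)^0·+1^0·-1^-2 = +1.
(a,b)_11: α=4, u≡8; β=0, v≡9 (mod 11); (8|11)=-1, (9|11)=+1; sign (−1)^0·-1^0·+1^4 = +1.
(a,b)_19: α=1, u≡15; β=0, v≡16 (mod 19); (15|19)=-1, (16|19)=+1; sign (−1)^0·-1^0·+1^1 = +1.
(a,b)_7: α=0, u≡4; β=4, v≡6 (mod 7); (4|7)=+1, (6|7)=-1; sign (−1)^0·+1^4·-1^0 = +1.
(a,b)_31: α=1, u≡27; β=0, v≡4 (mod 31); (27|31)=-1, (4|31)=+1; sign (−1)^0·-1^0·+1^1 = +1.
Ram(-176111, -46) = {13, ∞}; no ℚ_13-point on the conic.

[13, inf]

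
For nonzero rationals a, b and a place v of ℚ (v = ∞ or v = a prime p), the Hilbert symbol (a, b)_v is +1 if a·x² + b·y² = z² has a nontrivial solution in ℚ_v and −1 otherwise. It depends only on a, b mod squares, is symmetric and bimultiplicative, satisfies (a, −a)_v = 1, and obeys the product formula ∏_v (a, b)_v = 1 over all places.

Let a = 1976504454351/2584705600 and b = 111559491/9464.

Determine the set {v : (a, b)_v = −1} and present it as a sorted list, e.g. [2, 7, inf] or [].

Mod squares: a ≡ 119, b ≡ 714. Check v ∈ {∞, 2, 3, 5, 7, 13, 17, 19, 29, 31, 41}.
v=31: a=31^-2·(≡3), b=31^0·(≡25) mod 31; (3|31)=-1, (25|31)=+1; (−1)^{-2·0·15}·(-1)^0·(+1)^-2 = +1.
v=41: a=41^-2·(≡2), b=41^0·(≡34) mod 41; (2|41)=+1, (34|41)=-1; (−1)^{-2·0·20}·(+1)^0·(-1)^-2 = +1.
v=13: a=13^0·(≡7), b=13^-2·(≡1) mod 13; (7|13)=-1, (1|13)=+1; (−1)^{0·-2·6}·(-1)^-2·(+1)^0 = +1.
v=29: a=29^0·(≡10), b=29^2·(≡15) mod 29; (10|29)=-1, (15|29)=-1; (−1)^{0·2·14}·(-1)^2·(-1)^0 = +1.
v=2: v_2(a)=-6, v_2(b)=-3; units ≡ 7, 5 (mod 8); ε·ε+αω+βω = 1·0+-6·1+-3·0 ≡ 0  ⇒  (a,b)_2 = +1.
v=7: a=7^3·(≡3), b=7^-1·(≡1) mod 7; (3|7)=-1, (1|7)=+1; (−1)^{3·-1·3}·(-1)^-1·(+1)^3 = +1.
v=5: a=5^-2·(≡4), b=5^0·(≡4) mod 5; (4|5)=+1, (4|5)=+1; (−1)^{-2·0·2}·(+1)^0·(+1)^-2 = +1.
v=∞: 119 > 0 and 714 > 0  ⇒  (a,b)_∞ = +1.
v=19: a=19^4·(≡5), b=19^0·(≡11) mod 19; (5|19)=+1, (11|19)=+1; (−1)^{4·0·9}·(+1)^0·(+1)^4 = +1.
v=3: a=3^2·(≡2), b=3^3·(≡1) mod 3; (2|3)=-1, (1|3)=+1; (−1)^{2·3·1}·(-1)^3·(+1)^2 = -1.
v=17: a=17^3·(≡5), b=17^3·(≡1) mod 17; (5|17)=-1, (1|17)=+1; (−1)^{3·3·8}·(-1)^3·(+1)^3 = -1.
Ram(119, 714) = {3, 17}; no ℚ_3-point on the conic.

[3, 17]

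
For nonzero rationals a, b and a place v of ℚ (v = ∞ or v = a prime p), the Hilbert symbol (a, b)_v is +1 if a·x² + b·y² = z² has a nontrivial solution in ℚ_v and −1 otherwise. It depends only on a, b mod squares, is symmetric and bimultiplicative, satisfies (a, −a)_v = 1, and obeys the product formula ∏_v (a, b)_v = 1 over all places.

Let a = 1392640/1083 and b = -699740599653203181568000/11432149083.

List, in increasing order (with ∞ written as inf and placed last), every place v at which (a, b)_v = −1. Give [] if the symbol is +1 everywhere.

[5, 11]

Mod squares: a ≡ 255, b ≡ -64515. Check v ∈ {∞, 2, 3, 5, 11, 17, 19, 23}.
v=3: a=3^-1·(≡1), b=3^-5·(≡2) mod 3; (1|3)=+1, (2|3)=-1; (−1)^{-1·-5·1}·(+1)^-5·(-1)^-1 = +1.
v=5: a=5^1·(≡1), b=5^3·(≡2) mod 5; (1|5)=+1, (2|5)=-1; (−1)^{1·3·2}·(+1)^3·(-1)^1 = -1.
v=11: a=11^0·(≡8), b=11^1·(≡3) mod 11; (8|11)=-1, (3|11)=+1; (−1)^{0·1·5}·(-1)^1·(+1)^0 = -1.
v=17: a=17^1·(≡4), b=17^3·(≡4) mod 17; (4|17)=+1, (4|17)=+1; (−1)^{1·3·8}·(+1)^3·(+1)^1 = +1.
v=23: a=23^0·(≡18), b=23^1·(≡1) mod 23; (18|23)=+1, (1|23)=+1; (−1)^{0·1·11}·(+1)^1·(+1)^0 = +1.
v=19: a=19^-2·(≡18), b=19^-6·(≡5) mod 19; (18|19)=-1, (5|19)=+1; (−1)^{-2·-6·9}·(-1)^-6·(+1)^-2 = +1.
v=2: v_2(a)=14, v_2(b)=52; units ≡ 7, 5 (mod 8); ε·ε+αω+βω = 1·0+14·1+52·0 ≡ 0  ⇒  (a,b)_2 = +1.
v=∞: 255 > 0 and -64515 < 0  ⇒  (a,b)_∞ = +1.
(255, -64515 / ℚ) ramifies at {5, 11}: a division algebra.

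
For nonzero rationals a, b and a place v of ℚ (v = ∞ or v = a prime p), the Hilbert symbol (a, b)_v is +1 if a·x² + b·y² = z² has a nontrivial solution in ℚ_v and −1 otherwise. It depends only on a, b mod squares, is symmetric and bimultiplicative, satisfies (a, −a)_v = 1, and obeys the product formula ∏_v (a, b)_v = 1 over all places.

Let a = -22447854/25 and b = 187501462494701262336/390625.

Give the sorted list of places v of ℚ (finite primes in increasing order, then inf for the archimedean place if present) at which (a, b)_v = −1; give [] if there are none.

[2, 11]

(a, b) ≡ (-277134, 646) mod (ℚ^×)²; places V = {2, 3, 5, 11, 13, 17, 19, ∞}.
(a,b)_3: α=5, u≡1; β=12, v≡1 (mod 3); (1|3)=+1, (1|3)=+1; sign (−1)^0·+1^12·+1^5 = +1.
(a,b)_19: α=1, u≡5; β=3, v≡15 (mod 19); (5|19)=+1, (15|19)=-1; sign (−1)^1·+1^3·-1^1 = +1.
(a,b)_11: α=1, u≡2; β=2, v≡2 (mod 11); (2|11)=-1, (2|11)=-1; sign (−1)^0·-1^2·-1^1 = -1.
(a,b)_13: α=1, u≡7; β=2, v≡9 (mod 13); (7|13)=-1, (9|13)=+1; sign (−1)^0·-1^2·+1^1 = +1.
(a,b)_5: α=-2, u≡1; β=-8, v≡1 (mod 5); (1|5)=+1, (1|5)=+1; sign (−1)^0·+1^-8·+1^-2 = +1.
(a,b)_∞: sgn(-277134)=−, sgn(646)=+, so +1.
(a,b)_17: α=1, u≡8; β=3, v≡9 (mod 17); (8|17)=+1, (9|17)=+1; sign (−1)^0·+1^3·+1^1 = +1.
(a,b)_2: α=1, β=9; u≡1, v≡3 (mod 8); ε(u)ε(v)=0·1, αω(v)=1·1, βω(u)=9·0; sum ≡ 1  ⇒  -1.
Ram(-277134, 646) = {2, 11}; no ℚ_2-point on the conic.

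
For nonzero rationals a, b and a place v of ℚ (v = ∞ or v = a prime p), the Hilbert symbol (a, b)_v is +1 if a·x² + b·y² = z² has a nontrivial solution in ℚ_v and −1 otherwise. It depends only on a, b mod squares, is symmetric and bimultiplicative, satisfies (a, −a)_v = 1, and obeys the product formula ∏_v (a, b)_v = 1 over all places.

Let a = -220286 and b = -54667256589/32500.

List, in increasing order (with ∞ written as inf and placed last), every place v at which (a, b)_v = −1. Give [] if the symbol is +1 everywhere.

Mod squares: a ≡ -220286, b ≡ -187473. Check v ∈ {∞, 2, 3, 5, 11, 13, 17, 19, 23, 31, 59}.
v=19: a=19^1·(≡15), b=19^1·(≡10) mod 19; (15|19)=-1, (10|19)=-1; (−1)^{1·1·9}·(-1)^1·(-1)^1 = -1.
v=23: a=23^0·(≡8), b=23^1·(≡7) mod 23; (8|23)=+1, (7|23)=-1; (−1)^{0·1·11}·(+1)^1·(-1)^0 = +1.
v=3: a=3^0·(≡1), b=3^3·(≡2) mod 3; (1|3)=+1, (2|3)=-1; (−1)^{0·3·1}·(+1)^3·(-1)^0 = +1.
v=17: a=17^1·(≡13), b=17^0·(≡12) mod 17; (13|17)=+1, (12|17)=-1; (−1)^{1·0·8}·(+1)^0·(-1)^1 = -1.
v=∞: -220286 < 0 and -187473 < 0  ⇒  (a,b)_∞ = -1.
v=2: v_2(a)=1, v_2(b)=-2; units ≡ 1, 7 (mod 8); ε·ε+αω+βω = 0·1+1·0+-2·0 ≡ 0  ⇒  (a,b)_2 = +1.
v=13: a=13^0·(≡12), b=13^-1·(≡4) mod 13; (12|13)=+1, (4|13)=+1; (−1)^{0·-1·6}·(+1)^-1·(+1)^0 = +1.
v=31: a=31^1·(≡24), b=31^0·(≡13) mod 31; (24|31)=-1, (13|31)=-1; (−1)^{1·0·15}·(-1)^0·(-1)^1 = -1.
v=59: a=59^0·(≡20), b=59^2·(≡16) mod 59; (20|59)=+1, (16|59)=+1; (−1)^{0·2·29}·(+1)^2·(+1)^0 = +1.
v=5: a=5^0·(≡4), b=5^-4·(≡3) mod 5; (4|5)=+1, (3|5)=-1; (−1)^{0·-4·2}·(+1)^-4·(-1)^0 = +1.
v=11: a=11^1·(≡5), b=11^3·(≡7) mod 11; (5|11)=+1, (7|11)=-1; (−1)^{1·3·5}·(+1)^3·(-1)^1 = +1.
|Ram(-220286, -187473)| = 4, even; anisotropic at {17, 19, 31, ∞}.

[17, 19, 31, inf]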